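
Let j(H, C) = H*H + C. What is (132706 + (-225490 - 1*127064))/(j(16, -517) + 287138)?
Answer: -219848/286877 ≈ -0.76635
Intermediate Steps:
j(H, C) = C + H² (j(H, C) = H² + C = C + H²)
(132706 + (-225490 - 1*127064))/(j(16, -517) + 287138) = (132706 + (-225490 - 1*127064))/((-517 + 16²) + 287138) = (132706 + (-225490 - 127064))/((-517 + 256) + 287138) = (132706 - 352554)/(-261 + 287138) = -219848/286877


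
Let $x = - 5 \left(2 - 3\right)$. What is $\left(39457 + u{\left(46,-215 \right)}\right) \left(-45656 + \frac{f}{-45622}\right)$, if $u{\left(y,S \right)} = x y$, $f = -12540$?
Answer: $- \frac{41332135130502}{22811} \approx -1.8119 \cdot 10^{9}$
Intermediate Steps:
$x = 5$ ($x = \left(-5\right) \left(-1\right) = 5$)
$u{\left(y,S \right)} = 5 y$
$\left(39457 + u{\left(46,-215 \right)}\right) \left(-45656 + \frac{f}{-45622}\right) = \left(39457 + 5 \cdot 46\right) \left(-45656 - \frac{12540}{-45622}\right) = \left(39457 + 230\right) \left(-45656 - - \frac{6270}{22811}\right) = 39687 \left(-45656 + \frac{6270}{22811}\right) = 39687 \left(- \frac{1041452746}{22811}\right) = - \frac{41332135130502}{22811}$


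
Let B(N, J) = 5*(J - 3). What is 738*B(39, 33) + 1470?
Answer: 112170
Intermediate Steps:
B(N, J) = -15 + 5*J (B(N, J) = 5*(-3 + J) = -15 + 5*J)
738*B(39, 33) + 1470 = 738*(-15 + 5*33) + 1470 = 738*(-15 + 165) + 1470 = 738*150 + 1470 = 110700 + 1470 = 112170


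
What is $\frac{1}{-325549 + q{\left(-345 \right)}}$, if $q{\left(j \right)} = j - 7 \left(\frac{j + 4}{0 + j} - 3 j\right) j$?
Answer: $\frac{1}{2176018} \approx 4.5955 \cdot 10^{-7}$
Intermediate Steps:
$q{\left(j \right)} = j - 7 j \left(- 3 j + \frac{4 + j}{j}\right)$ ($q{\left(j \right)} = j - 7 \left(\frac{4 + j}{j} - 3 j\right) j = j - 7 \left(- 3 j + \frac{4 + j}{j}\right) j = j - 7 j \left(- 3 j + \frac{4 + j}{j}\right)$)
$\frac{1}{-325549 + q{\left(-345 \right)}} = \frac{1}{-325549 - \left(-2042 - 2499525\right)} = \frac{1}{-325549 + \left(-28 + 2070 + 21 \cdot 119025\right)} = \frac{1}{-325549 + \left(-28 + 2070 + 2499525\right)} = \frac{1}{-325549 + 2501567} = \frac{1}{2176018}$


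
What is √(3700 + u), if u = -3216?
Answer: 22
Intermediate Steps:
√(3700 + u) = √(3700 - 3216) = √484 = 22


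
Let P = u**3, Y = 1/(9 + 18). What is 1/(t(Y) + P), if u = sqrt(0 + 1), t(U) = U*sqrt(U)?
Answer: 19683/19682 - 81*sqrt(3)/19682 ≈ 0.99292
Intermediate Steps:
Y = 1/27 ≈ 0.037037
t(U) = U**(3/2)
u = 1 (u = sqrt(1) = 1)
P = 1 (P = 1**3 = 1)
1/(t(Y) + P) = 1/((1/27)**(3/2) + 1) = 1/(sqrt(3)/243 + 1) = 1/(1 + sqrt(3)/243)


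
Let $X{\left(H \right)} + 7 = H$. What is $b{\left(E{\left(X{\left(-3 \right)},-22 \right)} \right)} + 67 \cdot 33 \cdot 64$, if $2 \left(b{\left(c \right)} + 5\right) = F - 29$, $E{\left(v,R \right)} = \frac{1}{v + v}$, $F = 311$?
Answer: $141640$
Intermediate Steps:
$X{\left(H \right)} = -7 + H$
$E{\left(v,R \right)} = \frac{1}{2 v}$
$b{\left(c \right)} = 136$ ($b{\left(c \right)} = -5 + \frac{311 - 29}{2} = -5 + \frac{1}{2} \cdot 282 = -5 + 141 = 136$)
$b{\left(E{\left(X{\left(-3 \right)},-22 \right)} \right)} + 67 \cdot 33 \cdot 64 = 136 + 67 \cdot 33 \cdot 64 = 136 + 2211 \cdot 64 = 136 + 141504 = 141640$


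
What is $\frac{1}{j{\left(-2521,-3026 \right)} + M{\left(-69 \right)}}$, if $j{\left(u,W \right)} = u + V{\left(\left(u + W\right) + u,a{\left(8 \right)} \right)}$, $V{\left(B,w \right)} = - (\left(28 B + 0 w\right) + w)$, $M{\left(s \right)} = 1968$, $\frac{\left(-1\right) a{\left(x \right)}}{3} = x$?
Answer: $\frac{1}{225375} \approx 4.437 \cdot 10^{-6}$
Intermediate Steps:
$a{\left(x \right)} = - 3 x$
$V{\left(B,w \right)} = - w - 28 B$ ($V{\left(B,w \right)} = - (\left(28 B + 0\right) + w) = - (28 B + w) = - (w + 28 B) = - w - 28 B$)
$j{\left(u,W \right)} = 24 - 55 u - 28 W$ ($j{\left(u,W \right)} = u - \left(-24 + 28 \left(\left(u + W\right) + u\right)\right) = u - \left(-24 + 28 \left(\left(W + u\right) + u\right)\right) = u - \left(-24 + 28 \left(W + 2 u\right)\right) = u - \left(-24 + 28 W + 56 u\right) = 24 - 55 u - 28 W$)
$\frac{1}{j{\left(-2521,-3026 \right)} + M{\left(-69 \right)}} = \frac{1}{\left(24 - -138655 - -84728\right) + 1968} = \frac{1}{\left(24 + 138655 + 84728\right) + 1968} = \frac{1}{223407 + 1968} = \frac{1}{225375}$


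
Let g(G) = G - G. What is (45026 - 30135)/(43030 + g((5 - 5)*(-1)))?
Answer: 14891/43030 ≈ 0.34606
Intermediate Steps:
g(G) = 0
(45026 - 30135)/(43030 + g((5 - 5)*(-1))) = (45026 - 30135)/(43030 + 0) = 14891/43030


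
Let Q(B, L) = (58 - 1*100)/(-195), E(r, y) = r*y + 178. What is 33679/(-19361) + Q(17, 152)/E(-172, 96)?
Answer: -17878801072/10277883655 ≈ -1.7395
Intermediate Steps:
E(r, y) = 178 + r*y
Q(B, L) = 14/65 (Q(B, L) = (58 - 100)*(-1/195) = -42*(-1/195) = 14/65)
33679/(-19361) + Q(17, 152)/E(-172, 96) = 33679/(-19361) + 14/(65*(178 - 172*96)) = 33679*(-1/19361) + 14/(65*(178 - 16512)) = -33679/19361 + (14/65)/(-16334) = -33679/19361 + (14/65)*(-1/16334) = -33679/19361 - 7/530855 = -17878801072/10277883655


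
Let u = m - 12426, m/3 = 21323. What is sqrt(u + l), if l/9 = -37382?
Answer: 3*I*sqrt(31655) ≈ 533.76*I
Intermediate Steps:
m = 63969 (m = 3*21323 = 63969)
l = -336438 (l = 9*(-37382) = -336438)
u = 51543 (u = 63969 - 12426 = 51543)
sqrt(u + l) = sqrt(51543 - 336438) = sqrt(-284895) = 3*I*sqrt(31655)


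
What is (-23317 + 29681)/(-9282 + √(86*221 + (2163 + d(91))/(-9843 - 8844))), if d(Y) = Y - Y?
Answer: -122650355464/178848123781 - 6364*√737436690537/536544371343 ≈ -0.69596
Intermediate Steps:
d(Y) = 0
(-23317 + 29681)/(-9282 + √(86*221 + (2163 + d(91))/(-9843 - 8844))) = (-23317 + 29681)/(-9282 + √(86*221 + (2163 + 0)/(-9843 - 8844))) = 6364/(-9282 + √(19006 + 2163/(-18687))) = 6364/(-9282 + √(19006 + 2163*(-1/18687))) = 6364/(-9282 + √(19006 - 721/6229)) = 6364/(-9282 + √(118387653/6229)) = 6364/(-9282 + √737436690537/6229)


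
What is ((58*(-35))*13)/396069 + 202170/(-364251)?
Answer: -1299794980/2090848251 ≈ -0.62166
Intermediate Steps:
((58*(-35))*13)/396069 + 202170/(-364251) = -2030*13*(1/396069) + 202170*(-1/364251) = -26390*1/396069 - 2930/5279 = -26390/396069 - 2930/5279 = -1299794980/2090848251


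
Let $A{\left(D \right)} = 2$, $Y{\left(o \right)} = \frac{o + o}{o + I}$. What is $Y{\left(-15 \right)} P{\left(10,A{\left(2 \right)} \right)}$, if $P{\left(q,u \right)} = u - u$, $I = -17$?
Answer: $0$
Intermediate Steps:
$Y{\left(o \right)} = \frac{2 o}{-17 + o}$ ($Y{\left(o \right)} = \frac{o + o}{o - 17} = \frac{2 o}{-17 + o}$)
$P{\left(q,u \right)} = 0$
$Y{\left(-15 \right)} P{\left(10,A{\left(2 \right)} \right)} = 2 \left(-15\right) \frac{1}{-17 - 15} \cdot 0 = 2 \left(-15\right) \frac{1}{-32} \cdot 0 = 2 \left(-15\right) \left(- \frac{1}{32}\right) 0 = \frac{15}{16} \cdot 0 = 0$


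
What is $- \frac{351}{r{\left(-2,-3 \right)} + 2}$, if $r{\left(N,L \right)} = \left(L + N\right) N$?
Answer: $- \frac{117}{4} \approx -29.25$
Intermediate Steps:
$r{\left(N,L \right)} = N \left(L + N\right)$
$- \frac{351}{r{\left(-2,-3 \right)} + 2} = - \frac{351}{- 2 \left(-3 - 2\right) + 2} = - \frac{351}{\left(-2\right) \left(-5\right) + 2} = - \frac{351}{10 + 2} = - \frac{351}{12} = \left(-351\right) \frac{1}{12} = - \frac{117}{4}$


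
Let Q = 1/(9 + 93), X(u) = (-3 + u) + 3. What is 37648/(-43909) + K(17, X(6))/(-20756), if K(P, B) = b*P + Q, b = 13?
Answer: -80694873163/92960270808 ≈ -0.86806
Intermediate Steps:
X(u) = u
Q = 1/102 ≈ 0.0098039
K(P, B) = 1/102 + 13*P (K(P, B) = 13*P + 1/102 = 1/102 + 13*P)
37648/(-43909) + K(17, X(6))/(-20756) = 37648/(-43909) + (1/102 + 13*17)/(-20756) = 37648*(-1/43909) + (1/102 + 221)*(-1/20756) = -37648/43909 + (22543/102)*(-1/20756) = -37648/43909 - 22543/2117112 = -80694873163/92960270808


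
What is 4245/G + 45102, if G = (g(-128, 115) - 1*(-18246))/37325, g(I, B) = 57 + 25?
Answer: 985074081/18328 ≈ 53747.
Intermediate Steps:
g(I, B) = 82
G = 18328/37325 (G = (82 - 1*(-18246))/37325 = (82 + 18246)*(1/37325) = 18328*(1/37325) = 18328/37325 ≈ 0.49104)
4245/G + 45102 = 4245/(18328/37325) + 45102 = 4245*(37325/18328) + 45102 = 158444625/18328 + 45102 = 985074081/18328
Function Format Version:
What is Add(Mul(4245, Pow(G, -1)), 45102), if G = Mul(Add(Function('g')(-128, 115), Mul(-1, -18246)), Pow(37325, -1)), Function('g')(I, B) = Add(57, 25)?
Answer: Rational(985074081, 18328) ≈ 53747.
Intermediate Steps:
Function('g')(I, B) = 82
G = Rational(18328, 37325) (G = Mul(Add(82, Mul(-1, -18246)), Pow(37325, -1)) = Mul(Add(82, 18246), Rational(1, 37325)) = Mul(18328, Rational(1, 37325)) = Rational(18328, 37325) ≈ 0.49104)
Add(Mul(4245, Pow(G, -1)), 45102) = Add(Mul(4245, Pow(Rational(18328, 37325), -1)), 45102) = Add(Mul(4245, Rational(37325, 18328)), 45102) = Add(Rational(158444625, 18328), 45102) = Rational(985074081, 18328)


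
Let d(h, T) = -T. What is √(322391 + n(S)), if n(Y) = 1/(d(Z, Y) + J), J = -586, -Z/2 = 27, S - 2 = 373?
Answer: 5*√12392710/31 ≈ 567.79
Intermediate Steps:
S = 375 (S = 2 + 373 = 375)
Z = -54 (Z = -2*27 = -54)
n(Y) = 1/(-586 - Y) (n(Y) = 1/(-Y - 586) = 1/(-586 - Y))
√(322391 + n(S)) = √(322391 - 1/(586 + 375)) = √(322391 - 1/961) = √(309817750/961) = 5*√12392710/31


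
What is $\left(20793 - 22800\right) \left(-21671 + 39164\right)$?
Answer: $-35108451$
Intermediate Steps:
$\left(20793 - 22800\right) \left(-21671 + 39164\right) = \left(-2007\right) 17493 = -35108451$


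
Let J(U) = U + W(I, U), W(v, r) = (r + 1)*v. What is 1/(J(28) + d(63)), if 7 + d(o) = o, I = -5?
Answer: -1/61 ≈ -0.016393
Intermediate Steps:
d(o) = -7 + o
W(v, r) = v*(1 + r) (W(v, r) = (1 + r)*v = v*(1 + r))
J(U) = -5 - 4*U (J(U) = U - 5*(1 + U) = U + (-5 - 5*U) = -5 - 4*U)
1/(J(28) + d(63)) = 1/((-5 - 4*28) + (-7 + 63)) = 1/((-5 - 112) + 56) = 1/(-117 + 56) = 1/(-61) = -1/61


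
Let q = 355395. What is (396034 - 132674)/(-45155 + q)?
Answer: 1646/1939 ≈ 0.84889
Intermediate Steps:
(396034 - 132674)/(-45155 + q) = (396034 - 132674)/(-45155 + 355395) = 263360/310240 = 263360*(1/310240) = 1646/1939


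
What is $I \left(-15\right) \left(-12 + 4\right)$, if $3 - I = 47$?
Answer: $-5280$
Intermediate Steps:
$I = -44$ ($I = 3 - 47 = -44$)
$I \left(-15\right) \left(-12 + 4\right) = \left(-44\right) \left(-15\right) \left(-12 + 4\right) = 660 \left(-8\right) = -5280$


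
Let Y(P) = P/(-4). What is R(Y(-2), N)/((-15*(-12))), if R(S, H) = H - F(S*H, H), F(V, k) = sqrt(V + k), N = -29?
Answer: -29/180 - I*sqrt(174)/360 ≈ -0.16111 - 0.036641*I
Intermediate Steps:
Y(P) = -P/4 (Y(P) = P*(-1/4) = -P/4)
R(S, H) = H - sqrt(H + H*S) (R(S, H) = H - sqrt(S*H + H) = H - sqrt(H*S + H) = H - sqrt(H + H*S))
R(Y(-2), N)/((-15*(-12))) = (-29 - sqrt(-29*(1 - 1/4*(-2))))/((-15*(-12))) = (-29 - sqrt(-29*(1 + 1/2)))/180 = (-29 - sqrt(-29*3/2))*(1/180) = (-29 - sqrt(-87/2))*(1/180) = (-29 - I*sqrt(174)/2)*(1/180) = -29/180 - I*sqrt(174)/360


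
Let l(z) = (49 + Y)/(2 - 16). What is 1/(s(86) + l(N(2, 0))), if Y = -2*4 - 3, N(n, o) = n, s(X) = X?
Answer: 7/583 ≈ 0.012007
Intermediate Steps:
Y = -11 (Y = -8 - 3 = -11)
l(z) = -19/7 (l(z) = (49 - 11)/(2 - 16) = 38/(-14) = 38*(-1/14) = -19/7)
1/(s(86) + l(N(2, 0))) = 1/(86 - 19/7) = 1/(583/7) = 7/583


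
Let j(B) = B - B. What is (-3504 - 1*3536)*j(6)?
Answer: 0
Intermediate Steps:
j(B) = 0
(-3504 - 1*3536)*j(6) = (-3504 - 1*3536)*0 = (-3504 - 3536)*0 = -7040*0 = 0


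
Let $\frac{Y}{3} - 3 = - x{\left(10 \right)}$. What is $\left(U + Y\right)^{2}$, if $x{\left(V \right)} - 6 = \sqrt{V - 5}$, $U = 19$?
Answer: $145 - 60 \sqrt{5} \approx 10.836$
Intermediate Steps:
$x{\left(V \right)} = 6 + \sqrt{-5 + V}$ ($x{\left(V \right)} = 6 + \sqrt{V - 5} = 6 + \sqrt{-5 + V}$)
$Y = -9 - 3 \sqrt{5}$ ($Y = 9 + 3 \left(- (6 + \sqrt{-5 + 10})\right) = 9 + 3 \left(- (6 + \sqrt{5})\right) = 9 + 3 \left(-6 - \sqrt{5}\right) = 9 - \left(18 + 3 \sqrt{5}\right) = -9 - 3 \sqrt{5} \approx -15.708$)
$\left(U + Y\right)^{2} = \left(19 - \left(9 + 3 \sqrt{5}\right)\right)^{2} = \left(10 - 3 \sqrt{5}\right)^{2}$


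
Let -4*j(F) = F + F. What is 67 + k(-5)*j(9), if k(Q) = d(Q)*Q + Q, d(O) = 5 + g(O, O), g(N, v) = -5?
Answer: 179/2 ≈ 89.500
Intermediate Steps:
d(O) = 0 (d(O) = 5 - 5 = 0)
k(Q) = Q (k(Q) = 0*Q + Q = 0 + Q = Q)
j(F) = -F/2 (j(F) = -(F + F)/4 = -F/2)
67 + k(-5)*j(9) = 67 - (-5)*9/2 = 67 - 5*(-9/2) = 67 + 45/2 = 179/2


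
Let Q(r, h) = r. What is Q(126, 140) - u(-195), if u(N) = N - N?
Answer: 126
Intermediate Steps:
u(N) = 0
Q(126, 140) - u(-195) = 126 - 1*0 = 126 + 0 = 126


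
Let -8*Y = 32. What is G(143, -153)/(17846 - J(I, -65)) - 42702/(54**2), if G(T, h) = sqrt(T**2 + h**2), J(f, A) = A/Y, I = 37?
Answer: -7117/486 + 4*sqrt(43858)/71319 ≈ -14.632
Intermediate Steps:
Y = -4 (Y = -1/8*32 = -4)
J(f, A) = -A/4 (J(f, A) = A/(-4) = A*(-1/4) = -A/4)
G(143, -153)/(17846 - J(I, -65)) - 42702/(54**2) = sqrt(143**2 + (-153)**2)/(17846 - (-1)*(-65)/4) - 42702/(54**2) = sqrt(20449 + 23409)/(17846 - 1*65/4) - 42702/2916 = sqrt(43858)/(17846 - 65/4) - 42702*1/2916 = sqrt(43858)/(71319/4) - 7117/486 = sqrt(43858)*(4/71319) - 7117/486 = 4*sqrt(43858)/71319 - 7117/486 = -7117/486 + 4*sqrt(43858)/71319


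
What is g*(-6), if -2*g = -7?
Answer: -21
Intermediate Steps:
g = 7/2 (g = -½*(-7) = 7/2 ≈ 3.5000)
g*(-6) = (7/2)*(-6) = -21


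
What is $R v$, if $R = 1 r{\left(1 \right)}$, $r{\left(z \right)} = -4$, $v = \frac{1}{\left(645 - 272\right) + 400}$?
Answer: $- \frac{4}{773} \approx -0.0051746$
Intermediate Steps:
$v = \frac{1}{773}$ ($v = \frac{1}{\left(645 - 272\right) + 400} = \frac{1}{373 + 400} = \frac{1}{773} \approx 0.0012937$)
$R = -4$ ($R = 1 \left(-4\right) = -4$)
$R v = \left(-4\right) \frac{1}{773} = - \frac{4}{773}$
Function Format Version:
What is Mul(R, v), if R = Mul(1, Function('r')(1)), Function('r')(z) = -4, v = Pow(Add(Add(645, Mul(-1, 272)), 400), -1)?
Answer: Rational(-4, 773) ≈ -0.0051746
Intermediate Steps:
v = Rational(1, 773) (v = Pow(Add(Add(645, -272), 400), -1) = Pow(Add(373, 400), -1) = Pow(773, -1) = Rational(1, 773) ≈ 0.0012937)
R = -4 (R = Mul(1, -4) = -4)
Mul(R, v) = Mul(-4, Rational(1, 773)) = Rational(-4, 773)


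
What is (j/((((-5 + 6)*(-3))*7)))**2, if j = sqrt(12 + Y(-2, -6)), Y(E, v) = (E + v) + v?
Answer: -2/441 ≈ -0.0045351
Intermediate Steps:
Y(E, v) = E + 2*v
j = I*sqrt(2) (j = sqrt(12 + (-2 + 2*(-6))) = sqrt(12 + (-2 - 12)) = sqrt(12 - 14) = sqrt(-2) = I*sqrt(2) ≈ 1.4142*I)
(j/((((-5 + 6)*(-3))*7)))**2 = ((I*sqrt(2))/((((-5 + 6)*(-3))*7)))**2 = ((I*sqrt(2))/(((1*(-3))*7)))**2 = ((I*sqrt(2))/((-3*7)))**2 = ((I*sqrt(2))/(-21))**2 = ((I*sqrt(2))*(-1/21))**2 = (-I*sqrt(2)/21)**2 = -2/441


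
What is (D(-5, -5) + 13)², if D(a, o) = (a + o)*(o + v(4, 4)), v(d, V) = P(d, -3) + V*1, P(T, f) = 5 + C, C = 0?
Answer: 729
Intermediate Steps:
P(T, f) = 5 (P(T, f) = 5 + 0 = 5)
v(d, V) = 5 + V (v(d, V) = 5 + V*1 = 5 + V)
D(a, o) = (9 + o)*(a + o) (D(a, o) = (a + o)*(o + (5 + 4)) = (a + o)*(o + 9) = (a + o)*(9 + o) = (9 + o)*(a + o))
(D(-5, -5) + 13)² = (((-5)² + 9*(-5) + 9*(-5) - 5*(-5)) + 13)² = ((25 - 45 - 45 + 25) + 13)² = (-40 + 13)² = (-27)² = 729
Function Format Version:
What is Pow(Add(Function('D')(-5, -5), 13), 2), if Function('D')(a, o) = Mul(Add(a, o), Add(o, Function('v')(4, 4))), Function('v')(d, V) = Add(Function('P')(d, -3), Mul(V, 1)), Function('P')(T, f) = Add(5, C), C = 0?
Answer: 729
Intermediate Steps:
Function('P')(T, f) = 5 (Function('P')(T, f) = Add(5, 0) = 5)
Function('v')(d, V) = Add(5, V) (Function('v')(d, V) = Add(5, Mul(V, 1)) = Add(5, V))
Function('D')(a, o) = Mul(Add(9, o), Add(a, o)) (Function('D')(a, o) = Mul(Add(a, o), Add(o, Add(5, 4))) = Mul(Add(a, o), Add(o, 9)) = Mul(Add(a, o), Add(9, o)) = Mul(Add(9, o), Add(a, o)))
Pow(Add(Function('D')(-5, -5), 13), 2) = Pow(Add(Add(Pow(-5, 2), Mul(9, -5), Mul(9, -5), Mul(-5, -5)), 13), 2) = Pow(Add(Add(25, -45, -45, 25), 13), 2) = Pow(Add(-40, 13), 2) = Pow(-27, 2) = 729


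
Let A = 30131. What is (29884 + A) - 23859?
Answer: 36156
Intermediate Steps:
(29884 + A) - 23859 = (29884 + 30131) - 23859 = 60015 - 23859 = 36156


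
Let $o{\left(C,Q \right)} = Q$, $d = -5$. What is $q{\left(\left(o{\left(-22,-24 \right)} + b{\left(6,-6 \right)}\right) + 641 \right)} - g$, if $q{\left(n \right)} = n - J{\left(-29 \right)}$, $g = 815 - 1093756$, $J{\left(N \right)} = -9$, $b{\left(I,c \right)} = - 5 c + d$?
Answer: $1093592$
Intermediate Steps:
$b{\left(I,c \right)} = -5 - 5 c$ ($b{\left(I,c \right)} = - 5 c - 5 = -5 - 5 c$)
$g = -1092941$ ($g = 815 - 1093756 = -1092941$)
$q{\left(n \right)} = 9 + n$ ($q{\left(n \right)} = n - -9 = n + 9 = 9 + n$)
$q{\left(\left(o{\left(-22,-24 \right)} + b{\left(6,-6 \right)}\right) + 641 \right)} - g = \left(9 + \left(\left(-24 - -25\right) + 641\right)\right) - -1092941 = \left(9 + \left(\left(-24 + \left(-5 + 30\right)\right) + 641\right)\right) + 1092941 = \left(9 + \left(\left(-24 + 25\right) + 641\right)\right) + 1092941 = \left(9 + \left(1 + 641\right)\right) + 1092941 = \left(9 + 642\right) + 1092941 = 651 + 1092941 = 1093592$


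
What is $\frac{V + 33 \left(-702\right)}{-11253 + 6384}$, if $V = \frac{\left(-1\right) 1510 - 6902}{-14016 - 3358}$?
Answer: $\frac{67079612}{14099001} \approx 4.7578$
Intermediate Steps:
$V = \frac{4206}{8687}$ ($V = \frac{-1510 - 6902}{-17374} = \left(-8412\right) \left(- \frac{1}{17374}\right) = \frac{4206}{8687} \approx 0.48417$)
$\frac{V + 33 \left(-702\right)}{-11253 + 6384} = \frac{\frac{4206}{8687} + 33 \left(-702\right)}{-11253 + 6384} = \frac{\frac{4206}{8687} - 23166}{-4869} = \left(- \frac{201238836}{8687}\right) \left(- \frac{1}{4869}\right) = \frac{67079612}{14099001}$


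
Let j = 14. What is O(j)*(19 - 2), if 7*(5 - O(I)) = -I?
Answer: 119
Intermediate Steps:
O(I) = 5 + I/7 (O(I) = 5 - (-1)*I/7 = 5 + I/7)
O(j)*(19 - 2) = (5 + (⅐)*14)*(19 - 2) = (5 + 2)*17 = 7*17 = 119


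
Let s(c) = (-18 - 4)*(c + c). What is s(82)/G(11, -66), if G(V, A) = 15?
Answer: -3608/15 ≈ -240.53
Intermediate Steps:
s(c) = -44*c
s(82)/G(11, -66) = -44*82/15 = -3608*1/15 = -3608/15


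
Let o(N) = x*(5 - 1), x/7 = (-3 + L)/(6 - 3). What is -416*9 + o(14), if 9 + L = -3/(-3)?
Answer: -11540/3 ≈ -3846.7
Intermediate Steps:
L = -8 (L = -9 - 3/(-3) = -9 - 3*(-⅓) = -9 + 1 = -8)
x = -77/3 (x = 7*((-3 - 8)/(6 - 3)) = 7*(-11/3) = -77/3 ≈ -25.667)
o(N) = -308/3 (o(N) = -77*(5 - 1)/3 = -77/3*4 = -308/3)
-416*9 + o(14) = -416*9 - 308/3 = -3744 - 308/3 = -11540/3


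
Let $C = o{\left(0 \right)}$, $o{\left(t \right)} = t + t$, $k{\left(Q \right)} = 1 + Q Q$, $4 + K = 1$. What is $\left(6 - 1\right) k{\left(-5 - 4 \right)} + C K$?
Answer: $410$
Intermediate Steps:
$K = -3$ ($K = -4 + 1 = -3$)
$k{\left(Q \right)} = 1 + Q^{2}$
$o{\left(t \right)} = 2 t$
$C = 0$ ($C = 2 \cdot 0 = 0$)
$\left(6 - 1\right) k{\left(-5 - 4 \right)} + C K = \left(6 - 1\right) \left(1 + \left(-5 - 4\right)^{2}\right) + 0 \left(-3\right) = 5 \left(1 + \left(-5 - 4\right)^{2}\right) + 0 = 5 \left(1 + \left(-9\right)^{2}\right) + 0 = 5 \left(1 + 81\right) + 0 = 5 \cdot 82 + 0 = 410 + 0 = 410$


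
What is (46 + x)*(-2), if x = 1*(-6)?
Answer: -80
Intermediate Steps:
x = -6
(46 + x)*(-2) = (46 - 6)*(-2) = 40*(-2) = -80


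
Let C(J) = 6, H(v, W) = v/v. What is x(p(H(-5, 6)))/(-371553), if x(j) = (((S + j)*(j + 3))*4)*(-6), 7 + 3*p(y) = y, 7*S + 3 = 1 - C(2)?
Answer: -176/866957 ≈ -0.00020301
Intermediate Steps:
H(v, W) = 1
S = -8/7 (S = -3/7 + (1 - 1*6)/7 = -3/7 + (1 - 6)/7 = -3/7 + (⅐)*(-5) = -3/7 - 5/7 = -8/7 ≈ -1.1429)
p(y) = -7/3 + y/3
x(j) = -24*(3 + j)*(-8/7 + j) (x(j) = (((-8/7 + j)*(j + 3))*4)*(-6) = (((-8/7 + j)*(3 + j))*4)*(-6) = (((3 + j)*(-8/7 + j))*4)*(-6) = (4*(3 + j)*(-8/7 + j))*(-6) = -24*(3 + j)*(-8/7 + j))
x(p(H(-5, 6)))/(-371553) = (576/7 - 24*(-7/3 + (⅓)*1)² - 312*(-7/3 + (⅓)*1)/7)/(-371553) = (576/7 - 24*(-7/3 + ⅓)² - 312*(-7/3 + ⅓)/7)*(-1/371553) = (576/7 - 24*(-2)² - 312/7*(-2))*(-1/371553) = (576/7 - 24*4 + 624/7)*(-1/371553) = (576/7 - 96 + 624/7)*(-1/371553) = (528/7)*(-1/371553) = -176/866957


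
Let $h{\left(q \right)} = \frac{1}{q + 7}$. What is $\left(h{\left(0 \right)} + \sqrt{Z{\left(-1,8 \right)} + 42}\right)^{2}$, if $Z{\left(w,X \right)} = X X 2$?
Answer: $\frac{8331}{49} + \frac{2 \sqrt{170}}{7} \approx 173.75$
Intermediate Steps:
$Z{\left(w,X \right)} = 2 X^{2}$ ($Z{\left(w,X \right)} = X^{2} \cdot 2 = 2 X^{2}$)
$h{\left(q \right)} = \frac{1}{7 + q}$
$\left(h{\left(0 \right)} + \sqrt{Z{\left(-1,8 \right)} + 42}\right)^{2} = \left(\frac{1}{7 + 0} + \sqrt{2 \cdot 8^{2} + 42}\right)^{2} = \left(\frac{1}{7} + \sqrt{2 \cdot 64 + 42}\right)^{2} = \left(\frac{1}{7} + \sqrt{128 + 42}\right)^{2} = \left(\frac{1}{7} + \sqrt{170}\right)^{2}$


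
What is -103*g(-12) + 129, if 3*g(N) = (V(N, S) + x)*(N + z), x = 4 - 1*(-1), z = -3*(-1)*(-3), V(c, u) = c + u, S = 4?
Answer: -2034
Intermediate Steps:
z = -9 (z = 3*(-3) = -9)
x = 5 (x = 4 + 1 = 5)
g(N) = (-9 + N)*(9 + N)/3 (g(N) = (((N + 4) + 5)*(N - 9))/3 = (((4 + N) + 5)*(-9 + N))/3 = ((9 + N)*(-9 + N))/3 = ((-9 + N)*(9 + N))/3 = (-9 + N)*(9 + N)/3)
-103*g(-12) + 129 = -103*(-27 + (1/3)*(-12)**2) + 129 = -103*(-27 + (1/3)*144) + 129 = -103*(-27 + 48) + 129 = -103*21 + 129 = -2163 + 129 = -2034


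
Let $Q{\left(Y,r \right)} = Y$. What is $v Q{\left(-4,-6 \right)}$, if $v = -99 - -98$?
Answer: $4$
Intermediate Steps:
$v = -1$ ($v = -99 + 98 = -1$)
$v Q{\left(-4,-6 \right)} = \left(-1\right) \left(-4\right) = 4$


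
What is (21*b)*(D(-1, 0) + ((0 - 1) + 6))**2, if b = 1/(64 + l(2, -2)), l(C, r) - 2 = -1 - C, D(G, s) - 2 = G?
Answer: 12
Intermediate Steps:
D(G, s) = 2 + G
l(C, r) = 1 - C (l(C, r) = 2 + (-1 - C) = 1 - C)
b = 1/63 (b = 1/(64 + (1 - 1*2)) = 1/(64 + (1 - 2)) = 1/(64 - 1) = 1/63 ≈ 0.015873)
(21*b)*(D(-1, 0) + ((0 - 1) + 6))**2 = (21*(1/63))*((2 - 1) + ((0 - 1) + 6))**2 = (1 + (-1 + 6))**2/3 = (1 + 5)**2/3 = (1/3)*6**2 = (1/3)*36 = 12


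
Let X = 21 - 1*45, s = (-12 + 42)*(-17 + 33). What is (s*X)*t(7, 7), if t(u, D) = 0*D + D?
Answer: -80640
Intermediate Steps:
s = 480 (s = 30*16 = 480)
t(u, D) = D (t(u, D) = 0 + D = D)
X = -24 (X = 21 - 45 = -24)
(s*X)*t(7, 7) = (480*(-24))*7 = -11520*7 = -80640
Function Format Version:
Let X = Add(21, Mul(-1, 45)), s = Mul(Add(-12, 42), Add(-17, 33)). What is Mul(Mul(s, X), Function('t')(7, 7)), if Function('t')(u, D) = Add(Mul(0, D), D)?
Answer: -80640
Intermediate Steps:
s = 480 (s = Mul(30, 16) = 480)
Function('t')(u, D) = D (Function('t')(u, D) = Add(0, D) = D)
X = -24 (X = Add(21, -45) = -24)
Mul(Mul(s, X), Function('t')(7, 7)) = Mul(Mul(480, -24), 7) = Mul(-11520, 7) = -80640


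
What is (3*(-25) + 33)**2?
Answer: 1764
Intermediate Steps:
(3*(-25) + 33)**2 = (-75 + 33)**2 = (-42)**2 = 1764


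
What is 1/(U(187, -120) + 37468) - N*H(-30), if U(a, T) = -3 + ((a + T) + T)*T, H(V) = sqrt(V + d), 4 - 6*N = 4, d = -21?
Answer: 1/43825 ≈ 2.2818e-5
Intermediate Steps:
N = 0 (N = 2/3 - 1/6*4 = 2/3 - 2/3 = 0)
H(V) = sqrt(-21 + V) (H(V) = sqrt(V - 21) = sqrt(-21 + V))
U(a, T) = -3 + T*(a + 2*T) (U(a, T) = -3 + ((T + a) + T)*T = -3 + (a + 2*T)*T = -3 + T*(a + 2*T))
1/(U(187, -120) + 37468) - N*H(-30) = 1/((-3 + 2*(-120)**2 - 120*187) + 37468) - 0*sqrt(-21 - 30) = 1/((-3 + 2*14400 - 22440) + 37468) - 0*sqrt(-51) = 1/((-3 + 28800 - 22440) + 37468) - 0*I*sqrt(51) = 1/(6357 + 37468) - 1*0 = 1/43825 + 0 = 1/43825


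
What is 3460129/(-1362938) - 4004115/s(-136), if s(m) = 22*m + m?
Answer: 2723268603179/2131635032 ≈ 1277.5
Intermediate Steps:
s(m) = 23*m
3460129/(-1362938) - 4004115/s(-136) = 3460129/(-1362938) - 4004115/(23*(-136)) = 3460129*(-1/1362938) - 4004115/(-3128) = -3460129/1362938 - 4004115*(-1/3128) = -3460129/1362938 + 4004115/3128 = 2723268603179/2131635032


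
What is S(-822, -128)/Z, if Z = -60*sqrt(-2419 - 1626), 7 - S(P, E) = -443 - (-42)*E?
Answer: 971*I*sqrt(4045)/40450 ≈ 1.5267*I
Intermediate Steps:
S(P, E) = 450 - 42*E (S(P, E) = 7 - (-443 - (-42)*E) = 7 - (-443 + 42*E) = 7 + (443 - 42*E) = 450 - 42*E)
Z = -60*I*sqrt(4045) (Z = -60*sqrt(-4045) = -60*I*sqrt(4045) ≈ -3816.0*I)
S(-822, -128)/Z = (450 - 42*(-128))/((-60*I*sqrt(4045))) = (450 + 5376)*(I*sqrt(4045)/242700) = 5826*(I*sqrt(4045)/242700) = 971*I*sqrt(4045)/40450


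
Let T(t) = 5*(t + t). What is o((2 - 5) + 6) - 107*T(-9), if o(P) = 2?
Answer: 9632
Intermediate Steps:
T(t) = 10*t (T(t) = 5*(2*t) = 10*t)
o((2 - 5) + 6) - 107*T(-9) = 2 - 1070*(-9) = 2 - 107*(-90) = 2 + 9630 = 9632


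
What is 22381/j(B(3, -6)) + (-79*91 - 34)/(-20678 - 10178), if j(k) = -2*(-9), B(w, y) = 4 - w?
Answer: 345359075/277704 ≈ 1243.6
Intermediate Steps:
j(k) = 18
22381/j(B(3, -6)) + (-79*91 - 34)/(-20678 - 10178) = 22381/18 + (-79*91 - 34)/(-20678 - 10178) = 22381*(1/18) + (-7189 - 34)/(-30856) = 22381/18 - 7223*(-1/30856) = 22381/18 + 7223/30856 = 345359075/277704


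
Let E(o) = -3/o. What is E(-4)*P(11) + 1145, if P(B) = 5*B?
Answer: 4745/4 ≈ 1186.3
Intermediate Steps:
E(-4)*P(11) + 1145 = (-3/(-4))*(5*11) + 1145 = -3*(-1/4)*55 + 1145 = (3/4)*55 + 1145 = 165/4 + 1145 = 4745/4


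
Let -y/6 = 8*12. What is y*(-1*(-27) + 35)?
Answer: -35712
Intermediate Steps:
y = -576 (y = -48*12 = -6*96 = -576)
y*(-1*(-27) + 35) = -576*(-1*(-27) + 35) = -576*(27 + 35) = -576*62 = -35712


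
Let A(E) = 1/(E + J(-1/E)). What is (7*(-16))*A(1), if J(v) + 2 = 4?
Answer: -112/3 ≈ -37.333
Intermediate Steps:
J(v) = 2 (J(v) = -2 + 4 = 2)
A(E) = 1/(2 + E) (A(E) = 1/(E + 2) = 1/(2 + E))
(7*(-16))*A(1) = (7*(-16))/(2 + 1) = -112/3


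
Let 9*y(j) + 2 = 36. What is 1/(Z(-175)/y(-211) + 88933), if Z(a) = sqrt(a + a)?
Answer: 51403274/4571447380817 - 765*I*sqrt(14)/4571447380817 ≈ 1.1244e-5 - 6.2614e-10*I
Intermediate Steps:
y(j) = 34/9 (y(j) = -2/9 + (1/9)*36 = -2/9 + 4 = 34/9)
Z(a) = sqrt(2)*sqrt(a) (Z(a) = sqrt(2*a) = sqrt(2)*sqrt(a))
1/(Z(-175)/y(-211) + 88933) = 1/((sqrt(2)*sqrt(-175))/(34/9) + 88933) = 1/((sqrt(2)*(5*I*sqrt(7)))*(9/34) + 88933) = 1/((5*I*sqrt(14))*(9/34) + 88933) = 1/(45*I*sqrt(14)/34 + 88933) = 1/(88933 + 45*I*sqrt(14)/34)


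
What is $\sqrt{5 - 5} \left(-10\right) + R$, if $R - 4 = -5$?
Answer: $-1$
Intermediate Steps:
$R = -1$ ($R = 4 - 5 = -1$)
$\sqrt{5 - 5} \left(-10\right) + R = \sqrt{5 - 5} \left(-10\right) - 1 = \sqrt{0} \left(-10\right) - 1 = 0 \left(-10\right) - 1 = 0 - 1 = -1$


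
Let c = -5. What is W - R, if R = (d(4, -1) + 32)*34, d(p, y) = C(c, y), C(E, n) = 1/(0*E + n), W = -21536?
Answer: -22590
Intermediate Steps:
C(E, n) = 1/n (C(E, n) = 1/(0 + n) = 1/n)
d(p, y) = 1/y
R = 1054 (R = (1/(-1) + 32)*34 = (-1 + 32)*34 = 31*34 = 1054)
W - R = -21536 - 1*1054 = -21536 - 1054 = -22590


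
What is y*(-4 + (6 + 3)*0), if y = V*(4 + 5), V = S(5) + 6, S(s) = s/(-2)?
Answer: -126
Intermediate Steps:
S(s) = -s/2 (S(s) = s*(-½) = -s/2)
V = 7/2 (V = -½*5 + 6 = -5/2 + 6 = 7/2 ≈ 3.5000)
y = 63/2 (y = 7*(4 + 5)/2 = (7/2)*9 = 63/2 ≈ 31.500)
y*(-4 + (6 + 3)*0) = 63*(-4 + (6 + 3)*0)/2 = 63*(-4 + 9*0)/2 = 63*(-4 + 0)/2 = (63/2)*(-4) = -126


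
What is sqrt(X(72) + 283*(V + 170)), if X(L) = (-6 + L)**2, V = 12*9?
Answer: 19*sqrt(230) ≈ 288.15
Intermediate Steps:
V = 108
sqrt(X(72) + 283*(V + 170)) = sqrt((-6 + 72)**2 + 283*(108 + 170)) = sqrt(66**2 + 283*278) = sqrt(4356 + 78674) = sqrt(83030) = 19*sqrt(230)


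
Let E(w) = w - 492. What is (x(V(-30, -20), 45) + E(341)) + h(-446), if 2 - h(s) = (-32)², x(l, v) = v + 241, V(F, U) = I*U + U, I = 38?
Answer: -887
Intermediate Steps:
E(w) = -492 + w
V(F, U) = 39*U (V(F, U) = 38*U + U = 39*U)
x(l, v) = 241 + v
h(s) = -1022 (h(s) = 2 - 1*(-32)² = 2 - 1*1024 = 2 - 1024 = -1022)
(x(V(-30, -20), 45) + E(341)) + h(-446) = ((241 + 45) + (-492 + 341)) - 1022 = (286 - 151) - 1022 = 135 - 1022 = -887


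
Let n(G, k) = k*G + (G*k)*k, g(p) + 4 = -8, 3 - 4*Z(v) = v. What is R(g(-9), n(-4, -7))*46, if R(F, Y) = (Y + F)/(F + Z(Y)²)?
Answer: -1920/421 ≈ -4.5606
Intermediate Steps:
Z(v) = ¾ - v/4
g(p) = -12 (g(p) = -4 - 8 = -12)
n(G, k) = G*k + G*k²
R(F, Y) = (F + Y)/(F + (¾ - Y/4)²) (R(F, Y) = (Y + F)/(F + (¾ - Y/4)²) = (F + Y)/(F + (¾ - Y/4)²))
R(g(-9), n(-4, -7))*46 = (16*(-12 - 4*(-7)*(1 - 7))/((-3 - 4*(-7)*(1 - 7))² + 16*(-12)))*46 = (16*(-12 - 4*(-7)*(-6))/((-3 - 4*(-7)*(-6))² - 192))*46 = (16*(-12 - 168)/((-3 - 168)² - 192))*46 = (16*(-180)/((-171)² - 192))*46 = (16*(-180)/(29241 - 192))*46 = (16*(-180)/29049)*46 = (16*(1/29049)*(-180))*46 = -960/9683*46 = -1920/421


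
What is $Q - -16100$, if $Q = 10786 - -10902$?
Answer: $37788$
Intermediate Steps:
$Q = 21688$ ($Q = 10786 + 10902 = 21688$)
$Q - -16100 = 21688 - -16100 = 21688 + 16100 = 37788$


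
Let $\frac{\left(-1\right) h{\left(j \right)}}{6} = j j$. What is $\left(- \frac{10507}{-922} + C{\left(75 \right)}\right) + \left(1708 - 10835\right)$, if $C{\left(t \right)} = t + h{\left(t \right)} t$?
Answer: $- \frac{2342147937}{922} \approx -2.5403 \cdot 10^{6}$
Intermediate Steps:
$h{\left(j \right)} = - 6 j^{2}$ ($h{\left(j \right)} = - 6 j j = - 6 j^{2}$)
$C{\left(t \right)} = t - 6 t^{3}$ ($C{\left(t \right)} = t + - 6 t^{2} t = t - 6 t^{3}$)
$\left(- \frac{10507}{-922} + C{\left(75 \right)}\right) + \left(1708 - 10835\right) = \left(- \frac{10507}{-922} + \left(75 - 6 \cdot 75^{3}\right)\right) + \left(1708 - 10835\right) = \left(\left(-10507\right) \left(- \frac{1}{922}\right) + \left(75 - 2531250\right)\right) - 9127 = \left(\frac{10507}{922} + \left(75 - 2531250\right)\right) - 9127 = \left(\frac{10507}{922} - 2531175\right) - 9127 = - \frac{2333732843}{922} - 9127 = - \frac{2342147937}{922}$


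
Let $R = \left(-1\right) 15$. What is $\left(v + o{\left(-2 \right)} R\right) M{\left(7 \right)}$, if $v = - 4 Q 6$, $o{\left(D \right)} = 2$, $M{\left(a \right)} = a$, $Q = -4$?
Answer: $462$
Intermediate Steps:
$v = 96$ ($v = \left(-4\right) \left(-4\right) 6 = 16 \cdot 6 = 96$)
$R = -15$
$\left(v + o{\left(-2 \right)} R\right) M{\left(7 \right)} = \left(96 + 2 \left(-15\right)\right) 7 = \left(96 - 30\right) 7 = 66 \cdot 7 = 462$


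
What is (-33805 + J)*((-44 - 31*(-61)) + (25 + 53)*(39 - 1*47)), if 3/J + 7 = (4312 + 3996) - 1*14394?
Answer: -83968680188/2031 ≈ -4.1343e+7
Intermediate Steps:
J = -1/2031 (J = 3/(-7 + ((4312 + 3996) - 1*14394)) = 3/(-7 + (8308 - 14394)) = 3/(-7 - 6086) = 3/(-6093) = 3*(-1/6093) = -1/2031 ≈ -0.00049237)
(-33805 + J)*((-44 - 31*(-61)) + (25 + 53)*(39 - 1*47)) = (-33805 - 1/2031)*((-44 - 31*(-61)) + (25 + 53)*(39 - 1*47)) = -68657956*((-44 + 1891) + 78*(39 - 47))/2031 = -68657956*(1847 + 78*(-8))/2031 = -68657956*(1847 - 624)/2031 = -68657956/2031*1223 = -83968680188/2031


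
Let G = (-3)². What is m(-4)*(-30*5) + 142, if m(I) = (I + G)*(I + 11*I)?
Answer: 36142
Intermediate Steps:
G = 9
m(I) = 12*I*(9 + I) (m(I) = (I + 9)*(I + 11*I) = (9 + I)*(12*I) = 12*I*(9 + I))
m(-4)*(-30*5) + 142 = (12*(-4)*(9 - 4))*(-30*5) + 142 = (12*(-4)*5)*(-150) + 142 = -240*(-150) + 142 = 36000 + 142 = 36142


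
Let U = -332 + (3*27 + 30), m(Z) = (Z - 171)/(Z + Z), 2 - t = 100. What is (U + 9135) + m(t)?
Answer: 1747413/196 ≈ 8915.4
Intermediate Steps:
t = -98 (t = 2 - 1*100 = 2 - 100 = -98)
m(Z) = (-171 + Z)/(2*Z) (m(Z) = (-171 + Z)/((2*Z)) = (-171 + Z)*(1/(2*Z)) = (-171 + Z)/(2*Z))
U = -221 (U = -332 + (81 + 30) = -332 + 111 = -221)
(U + 9135) + m(t) = (-221 + 9135) + (1/2)*(-171 - 98)/(-98) = 8914 + (1/2)*(-1/98)*(-269) = 8914 + 269/196 = 1747413/196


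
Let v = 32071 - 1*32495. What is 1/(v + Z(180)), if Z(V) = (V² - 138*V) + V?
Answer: 1/7316 ≈ 0.00013669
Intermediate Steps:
v = -424 (v = 32071 - 32495 = -424)
Z(V) = V² - 137*V
1/(v + Z(180)) = 1/(-424 + 180*(-137 + 180)) = 1/(-424 + 180*43) = 1/(-424 + 7740) = 1/7316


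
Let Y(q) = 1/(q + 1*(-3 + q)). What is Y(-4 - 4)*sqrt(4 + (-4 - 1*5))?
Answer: -I*sqrt(5)/19 ≈ -0.11769*I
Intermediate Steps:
Y(q) = 1/(-3 + 2*q) (Y(q) = 1/(q + (-3 + q)) = 1/(-3 + 2*q))
Y(-4 - 4)*sqrt(4 + (-4 - 1*5)) = sqrt(4 + (-4 - 1*5))/(-3 + 2*(-4 - 4)) = sqrt(4 + (-4 - 5))/(-3 + 2*(-8)) = sqrt(4 - 9)/(-3 - 16) = sqrt(-5)/(-19) = -I*sqrt(5)/19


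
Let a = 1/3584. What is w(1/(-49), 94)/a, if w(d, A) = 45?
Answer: 161280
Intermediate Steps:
a = 1/3584 ≈ 0.00027902
w(1/(-49), 94)/a = 45/(1/3584) = 45*3584 = 161280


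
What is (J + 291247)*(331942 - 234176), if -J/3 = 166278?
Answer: -20294950642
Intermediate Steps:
J = -498834 (J = -3*166278 = -498834)
(J + 291247)*(331942 - 234176) = (-498834 + 291247)*(331942 - 234176) = -207587*97766 = -20294950642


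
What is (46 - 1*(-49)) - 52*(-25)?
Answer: 1395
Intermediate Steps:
(46 - 1*(-49)) - 52*(-25) = (46 + 49) + 1300 = 95 + 1300 = 1395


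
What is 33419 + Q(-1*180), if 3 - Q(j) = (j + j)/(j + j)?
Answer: 33421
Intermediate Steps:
Q(j) = 2 (Q(j) = 3 - (j + j)/(j + j) = 3 - 2*j/(2*j) = 3 - 2*j*1/(2*j) = 3 - 1*1 = 3 - 1 = 2)
33419 + Q(-1*180) = 33419 + 2 = 33421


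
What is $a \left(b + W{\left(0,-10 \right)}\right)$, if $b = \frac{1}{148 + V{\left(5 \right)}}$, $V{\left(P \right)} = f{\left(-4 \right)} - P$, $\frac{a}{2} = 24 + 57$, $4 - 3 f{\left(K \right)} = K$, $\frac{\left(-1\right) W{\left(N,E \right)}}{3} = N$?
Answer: $\frac{486}{437} \approx 1.1121$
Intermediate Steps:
$W{\left(N,E \right)} = - 3 N$
$f{\left(K \right)} = \frac{4}{3} - \frac{K}{3}$
$a = 162$ ($a = 2 \left(24 + 57\right) = 2 \cdot 81 = 162$)
$V{\left(P \right)} = \frac{8}{3} - P$ ($V{\left(P \right)} = \left(\frac{4}{3} - - \frac{4}{3}\right) - P = \left(\frac{4}{3} + \frac{4}{3}\right) - P = \frac{8}{3} - P$)
$b = \frac{3}{437}$ ($b = \frac{1}{148 + \left(\frac{8}{3} - 5\right)} = \frac{1}{148 - \frac{7}{3}} = \frac{1}{\frac{437}{3}} = \frac{3}{437} \approx 0.006865$)
$a \left(b + W{\left(0,-10 \right)}\right) = 162 \left(\frac{3}{437} - 0\right) = 162 \left(\frac{3}{437} + 0\right) = 162 \cdot \frac{3}{437} = \frac{486}{437}$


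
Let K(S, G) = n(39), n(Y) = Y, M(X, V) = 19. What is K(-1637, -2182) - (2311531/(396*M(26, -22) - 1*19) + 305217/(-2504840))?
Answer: -1010914102531/3759764840 ≈ -268.88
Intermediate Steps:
K(S, G) = 39
K(-1637, -2182) - (2311531/(396*M(26, -22) - 1*19) + 305217/(-2504840)) = 39 - (2311531/(396*19 - 1*19) + 305217/(-2504840)) = 39 - (2311531/(7524 - 19) + 305217*(-1/2504840)) = 39 - (2311531/7505 - 305217/2504840) = 39 - 1*1157544931291/3759764840 = 39 - 1157544931291/3759764840 = -1010914102531/3759764840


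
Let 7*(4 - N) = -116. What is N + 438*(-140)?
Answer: -429096/7 ≈ -61299.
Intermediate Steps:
N = 144/7 (N = 4 - 1/7*(-116) = 4 + 116/7 = 144/7 ≈ 20.571)
N + 438*(-140) = 144/7 + 438*(-140) = 144/7 - 61320 = -429096/7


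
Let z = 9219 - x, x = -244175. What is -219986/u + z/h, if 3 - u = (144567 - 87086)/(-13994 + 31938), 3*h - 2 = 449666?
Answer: 887517590173915/820419266 ≈ 1.0818e+6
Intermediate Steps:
h = 449668/3 (h = ⅔ + (⅓)*449666 = ⅔ + 449666/3 = 449668/3 ≈ 1.4989e+5)
u = -3649/17944 (u = 3 - (144567 - 87086)/(-13994 + 31938) = 3 - 57481/17944 = -3649/17944 ≈ -0.20335)
z = 253394 (z = 9219 - 1*(-244175) = 9219 + 244175 = 253394)
-219986/u + z/h = -219986/(-3649/17944) + 253394/(449668/3) = -219986*(-17944/3649) + 253394*(3/449668) = 3947428784/3649 + 380091/224834 = 887517590173915/820419266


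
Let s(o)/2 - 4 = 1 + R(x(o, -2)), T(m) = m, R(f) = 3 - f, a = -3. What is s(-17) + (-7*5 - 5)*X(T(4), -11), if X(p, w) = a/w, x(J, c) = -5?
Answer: 166/11 ≈ 15.091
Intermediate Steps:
X(p, w) = -3/w
s(o) = 26 (s(o) = 8 + 2*(1 + (3 - 1*(-5))) = 8 + 2*(1 + (3 + 5)) = 8 + 2*(1 + 8) = 8 + 2*9 = 8 + 18 = 26)
s(-17) + (-7*5 - 5)*X(T(4), -11) = 26 + (-7*5 - 5)*(-3/(-11)) = 26 + (-35 - 5)*(-3*(-1/11)) = 26 - 40*3/11 = 26 - 120/11 = 166/11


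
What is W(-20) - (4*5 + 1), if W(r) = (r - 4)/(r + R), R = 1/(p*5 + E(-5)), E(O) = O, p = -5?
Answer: -11901/601 ≈ -19.802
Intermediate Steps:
R = -1/30 (R = 1/(-5*5 - 5) = 1/(-25 - 5) = 1/(-30) = -1/30 ≈ -0.033333)
W(r) = (-4 + r)/(-1/30 + r) (W(r) = (r - 4)/(r - 1/30) = (-4 + r)/(-1/30 + r))
W(-20) - (4*5 + 1) = 30*(-4 - 20)/(-1 + 30*(-20)) - (4*5 + 1) = 30*(-24)/(-1 - 600) - (20 + 1) = 30*(-24)/(-601) - 1*21 = 30*(-1/601)*(-24) - 21 = 720/601 - 21 = -11901/601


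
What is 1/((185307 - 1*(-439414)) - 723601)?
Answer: -1/98880 ≈ -1.0113e-5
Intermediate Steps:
1/((185307 - 1*(-439414)) - 723601) = 1/((185307 + 439414) - 723601) = 1/(624721 - 723601) = 1/(-98880) = -1/98880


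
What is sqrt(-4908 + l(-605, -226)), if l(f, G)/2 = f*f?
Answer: sqrt(727142) ≈ 852.73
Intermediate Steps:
l(f, G) = 2*f**2 (l(f, G) = 2*(f*f) = 2*f**2)
sqrt(-4908 + l(-605, -226)) = sqrt(-4908 + 2*(-605)**2) = sqrt(-4908 + 2*366025) = sqrt(-4908 + 732050) = sqrt(727142)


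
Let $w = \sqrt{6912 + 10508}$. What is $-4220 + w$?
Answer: $-4220 + 2 \sqrt{4355} \approx -4088.0$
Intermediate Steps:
$w = 2 \sqrt{4355}$ ($w = \sqrt{17420} = 2 \sqrt{4355} \approx 131.98$)
$-4220 + w = -4220 + 2 \sqrt{4355}$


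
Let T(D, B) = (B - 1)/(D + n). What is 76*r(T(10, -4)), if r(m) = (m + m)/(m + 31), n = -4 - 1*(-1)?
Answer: -190/53 ≈ -3.5849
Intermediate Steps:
n = -3 (n = -4 + 1 = -3)
T(D, B) = (-1 + B)/(-3 + D) (T(D, B) = (B - 1)/(D - 3) = (-1 + B)/(-3 + D))
r(m) = 2*m/(31 + m) (r(m) = (2*m)/(31 + m) = 2*m/(31 + m))
76*r(T(10, -4)) = 76*(2*((-1 - 4)/(-3 + 10))/(31 + (-1 - 4)/(-3 + 10))) = 76*(2*(-5/7)/(31 - 5/7)) = 76*(2*(-5/7)/(212/7)) = 76*(2*(-5/7)*(7/212)) = 76*(-5/106) = -190/53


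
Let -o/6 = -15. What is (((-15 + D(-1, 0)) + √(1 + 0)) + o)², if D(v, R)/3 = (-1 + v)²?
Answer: 7744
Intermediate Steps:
o = 90 (o = -6*(-15) = 90)
D(v, R) = 3*(-1 + v)²
(((-15 + D(-1, 0)) + √(1 + 0)) + o)² = (((-15 + 3*(-1 - 1)²) + √(1 + 0)) + 90)² = (((-15 + 3*(-2)²) + √1) + 90)² = (((-15 + 3*4) + 1) + 90)² = (((-15 + 12) + 1) + 90)² = ((-3 + 1) + 90)² = (-2 + 90)² = 88² = 7744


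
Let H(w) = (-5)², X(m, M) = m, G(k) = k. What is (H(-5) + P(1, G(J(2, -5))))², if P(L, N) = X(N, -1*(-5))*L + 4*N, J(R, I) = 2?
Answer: 1225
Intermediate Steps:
H(w) = 25
P(L, N) = 4*N + L*N (P(L, N) = N*L + 4*N = L*N + 4*N = 4*N + L*N)
(H(-5) + P(1, G(J(2, -5))))² = (25 + 2*(4 + 1))² = (25 + 2*5)² = (25 + 10)² = 35² = 1225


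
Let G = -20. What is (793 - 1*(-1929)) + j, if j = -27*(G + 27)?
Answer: 2533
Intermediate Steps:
j = -189 (j = -27*(-20 + 27) = -27*7 = -189)
(793 - 1*(-1929)) + j = (793 - 1*(-1929)) - 189 = (793 + 1929) - 189 = 2722 - 189 = 2533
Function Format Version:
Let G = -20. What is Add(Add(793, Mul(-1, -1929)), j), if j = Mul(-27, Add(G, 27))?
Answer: 2533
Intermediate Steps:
j = -189 (j = Mul(-27, Add(-20, 27)) = Mul(-27, 7) = -189)
Add(Add(793, Mul(-1, -1929)), j) = Add(Add(793, Mul(-1, -1929)), -189) = Add(Add(793, 1929), -189) = Add(2722, -189) = 2533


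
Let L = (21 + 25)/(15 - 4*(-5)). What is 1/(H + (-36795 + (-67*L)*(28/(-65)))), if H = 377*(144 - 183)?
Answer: -325/16724522 ≈ -1.9433e-5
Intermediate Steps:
L = 46/35 (L = 46/(15 + 20) = 46/35 ≈ 1.3143)
H = -14703 (H = 377*(-39) = -14703)
1/(H + (-36795 + (-67*L)*(28/(-65)))) = 1/(-14703 + (-36795 + (-67*46/35)*(28/(-65)))) = 1/(-14703 + (-36795 - 12328*(-1)/(5*65))) = 1/(-14703 + (-36795 - 3082/35*(-28/65))) = 1/(-14703 + (-36795 + 12328/325)) = 1/(-14703 - 11946047/325) = 1/(-16724522/325) = -325/16724522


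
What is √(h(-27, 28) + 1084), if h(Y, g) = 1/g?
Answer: √212471/14 ≈ 32.925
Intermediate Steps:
√(h(-27, 28) + 1084) = √(1/28 + 1084) = √(30353/28) = √212471/14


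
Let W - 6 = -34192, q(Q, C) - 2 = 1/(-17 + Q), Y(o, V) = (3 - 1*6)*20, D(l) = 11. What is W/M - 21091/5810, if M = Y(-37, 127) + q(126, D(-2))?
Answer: 3073762247/5246430 ≈ 585.88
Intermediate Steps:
Y(o, V) = -60 (Y(o, V) = (3 - 6)*20 = -3*20 = -60)
q(Q, C) = 2 + 1/(-17 + Q)
W = -34186 (W = 6 - 34192 = -34186)
M = -6321/109 (M = -60 + (-33 + 2*126)/(-17 + 126) = -60 + (-33 + 252)/109 = -60 + (1/109)*219 = -60 + 219/109 = -6321/109 ≈ -57.991)
W/M - 21091/5810 = -34186/(-6321/109) - 21091/5810 = -34186*(-109/6321) - 21091*1/5810 = 3726274/6321 - 3013/830 = 3073762247/5246430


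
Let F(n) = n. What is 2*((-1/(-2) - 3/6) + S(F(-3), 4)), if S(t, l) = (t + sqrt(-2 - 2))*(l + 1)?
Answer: -30 + 20*I ≈ -30.0 + 20.0*I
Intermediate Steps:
S(t, l) = (1 + l)*(t + 2*I) (S(t, l) = (t + sqrt(-4))*(1 + l) = (t + 2*I)*(1 + l) = (1 + l)*(t + 2*I))
2*((-1/(-2) - 3/6) + S(F(-3), 4)) = 2*((-1/(-2) - 3/6) + (-3 + 2*I + 4*(-3) + 2*I*4)) = 2*((-1*(-1/2) - 3*1/6) + (-3 + 2*I - 12 + 8*I)) = 2*((1/2 - 1/2) + (-15 + 10*I)) = 2*(0 + (-15 + 10*I)) = 2*(-15 + 10*I) = -30 + 20*I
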